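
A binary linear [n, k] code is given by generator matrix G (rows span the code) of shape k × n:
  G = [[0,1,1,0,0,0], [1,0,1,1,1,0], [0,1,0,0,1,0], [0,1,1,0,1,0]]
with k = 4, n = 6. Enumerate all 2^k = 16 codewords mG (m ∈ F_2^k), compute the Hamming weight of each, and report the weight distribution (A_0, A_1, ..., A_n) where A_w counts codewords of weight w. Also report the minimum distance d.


Weight distribution: A_0 = 1, A_1 = 3, A_2 = 4, A_3 = 4, A_4 = 3, A_5 = 1. Minimum distance d = 1.

Enumerate all 2^4 = 16 messages m ∈ F_2^4.
For each, compute codeword c = mG in F_2^6, then tally its weight.
  m = 0000 → c = 000000, weight = 0.
  m = 1000 → c = 011000, weight = 2.
  m = 0100 → c = 101110, weight = 4.
  m = 1100 → c = 110110, weight = 4.
  m = 0010 → c = 010010, weight = 2.
  m = 1010 → c = 001010, weight = 2.
  m = 0110 → c = 111100, weight = 4.
  m = 1110 → c = 100100, weight = 2.
  m = 0001 → c = 011010, weight = 3.
  m = 1001 → c = 000010, weight = 1.
  m = 0101 → c = 110100, weight = 3.
  m = 1101 → c = 101100, weight = 3.
  m = 0011 → c = 001000, weight = 1.
  m = 1011 → c = 010000, weight = 1.
  m = 0111 → c = 100110, weight = 3.
  m = 1111 → c = 111110, weight = 5.
Tally weights:
  weight 0: 1 codewords.
  weight 1: 3 codewords.
  weight 2: 4 codewords.
  weight 3: 4 codewords.
  weight 4: 3 codewords.
  weight 5: 1 codewords.
Minimum distance d = smallest w > 0 with A_w > 0 = 1.
Sanity: Σ A_w = 16 = 2^4 = 16 ✓.


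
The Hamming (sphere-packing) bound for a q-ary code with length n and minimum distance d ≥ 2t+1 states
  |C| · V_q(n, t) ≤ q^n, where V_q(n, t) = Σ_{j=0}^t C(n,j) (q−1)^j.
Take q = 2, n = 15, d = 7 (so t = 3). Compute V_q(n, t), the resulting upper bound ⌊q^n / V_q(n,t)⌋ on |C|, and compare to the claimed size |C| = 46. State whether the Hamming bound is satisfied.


V_q(n, t) = 576, q^n = 32768, Hamming bound = 56, |C| = 46 ≤ bound (satisfied).

Step 1: Compute V_q(n, t) = Σ_{j=0}^3 C(n, j) (q−1)^j.
  j = 0: C(15,0)·(1)^0 = 1·1 = 1.
  j = 1: C(15,1)·(1)^1 = 15·1 = 15.
  j = 2: C(15,2)·(1)^2 = 105·1 = 105.
  j = 3: C(15,3)·(1)^3 = 455·1 = 455.
  V_q(n, t) = 1 + 15 + 105 + 455 = 576.
Step 2: q^n = 2^15 = 32768.
Step 3: Hamming bound ⌊q^n / V_q(n,t)⌋ = ⌊32768/576⌋ = 56.
Step 4: Compare |C| = 46 to 56: satisfied.
The claimed |C| lies below the Hamming bound.


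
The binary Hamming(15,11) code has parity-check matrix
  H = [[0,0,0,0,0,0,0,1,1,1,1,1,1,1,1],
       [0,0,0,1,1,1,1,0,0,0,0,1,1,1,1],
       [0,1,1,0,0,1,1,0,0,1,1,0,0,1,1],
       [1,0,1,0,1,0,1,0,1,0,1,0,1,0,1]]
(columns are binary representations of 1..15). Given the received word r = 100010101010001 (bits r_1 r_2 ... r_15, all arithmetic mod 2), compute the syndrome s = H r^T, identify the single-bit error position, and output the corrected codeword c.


s = (1, 1, 1, 0)^T, error position = 14, corrected codeword c = 100010101010011

Compute s = H r^T mod 2 one row at a time:
  s_1 = 0 + 1 + 0 + 1 + 0 + 0 + 0 + 1 = 3 ≡ 1 (mod 2).
  s_2 = 0 + 1 + 0 + 1 + 0 + 0 + 0 + 1 = 3 ≡ 1 (mod 2).
  s_3 = 0 + 0 + 0 + 1 + 0 + 1 + 0 + 1 = 3 ≡ 1 (mod 2).
  s_4 = 1 + 0 + 1 + 1 + 1 + 1 + 0 + 1 = 6 ≡ 0 (mod 2).
s = (1, 1, 1, 0)^T — this equals column 14 of H (binary 1110), so error is at position 14.
Correct: flip bit 14 of r = 100010101010001 to get c = 100010101010011.


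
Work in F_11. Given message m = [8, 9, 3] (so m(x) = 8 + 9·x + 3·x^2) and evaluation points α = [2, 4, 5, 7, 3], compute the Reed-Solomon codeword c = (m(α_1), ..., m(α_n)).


c = [5, 4, 7, 9, 7]

Message polynomial: m(x) = 8 + 9·x + 3·x^2 (mod 11).
For each evaluation point α_i, compute m(α_i) mod 11:
  α_1 = 2: Horner steps 3 → 4 → 5, so m(2) = 5.
  α_2 = 4: Horner steps 3 → 10 → 4, so m(4) = 4.
  α_3 = 5: Horner steps 3 → 2 → 7, so m(5) = 7.
  α_4 = 7: Horner steps 3 → 8 → 9, so m(7) = 9.
  α_5 = 3: Horner steps 3 → 7 → 7, so m(3) = 7.
Codeword c = [5, 4, 7, 9, 7] ∈ F_11^5.


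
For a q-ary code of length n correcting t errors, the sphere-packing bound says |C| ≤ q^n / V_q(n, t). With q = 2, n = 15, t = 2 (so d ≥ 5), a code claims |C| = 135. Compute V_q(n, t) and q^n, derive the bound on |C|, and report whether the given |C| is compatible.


V_q(n, t) = 121, q^n = 32768, Hamming bound = 270, |C| = 135 ≤ bound (satisfied).

Step 1: Compute V_q(n, t) = Σ_{j=0}^2 C(n, j) (q−1)^j.
  j = 0: C(15,0)·(1)^0 = 1·1 = 1.
  j = 1: C(15,1)·(1)^1 = 15·1 = 15.
  j = 2: C(15,2)·(1)^2 = 105·1 = 105.
  V_q(n, t) = 1 + 15 + 105 = 121.
Step 2: q^n = 2^15 = 32768.
Step 3: Hamming bound ⌊q^n / V_q(n,t)⌋ = ⌊32768/121⌋ = 270.
Step 4: Compare |C| = 135 to 270: satisfied.
The claimed |C| lies below the Hamming bound.


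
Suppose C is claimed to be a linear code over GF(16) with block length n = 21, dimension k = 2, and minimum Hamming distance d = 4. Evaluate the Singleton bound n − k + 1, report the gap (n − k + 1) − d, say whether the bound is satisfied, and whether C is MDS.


Singleton RHS = n − k + 1 = 20, slack = 16, bound satisfied, not MDS.

Singleton bound: d ≤ n − k + 1.
Here n = 21, k = 2, so n − k + 1 = 20.
Given d = 4, check d ≤ 20: YES.
Slack = (n − k + 1) − d = 16.
The code is NOT MDS (slack = 16 > 0).
Description: the claimed parameters are [21, 2, 4]_16; such a code would be non-MDS.


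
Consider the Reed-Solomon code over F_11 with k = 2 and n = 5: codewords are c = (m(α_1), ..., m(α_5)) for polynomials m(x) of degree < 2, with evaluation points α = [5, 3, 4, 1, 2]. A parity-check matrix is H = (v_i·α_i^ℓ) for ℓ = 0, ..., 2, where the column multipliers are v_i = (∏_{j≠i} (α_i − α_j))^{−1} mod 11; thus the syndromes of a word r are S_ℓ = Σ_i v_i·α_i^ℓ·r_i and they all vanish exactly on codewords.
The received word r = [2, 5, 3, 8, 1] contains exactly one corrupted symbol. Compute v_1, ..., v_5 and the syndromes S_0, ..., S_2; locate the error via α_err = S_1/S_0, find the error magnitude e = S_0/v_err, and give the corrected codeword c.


S = (1, 4, 5), error at position 3, error magnitude e = 5, c = [2, 5, 9, 8, 1].

Step 1: column multipliers v_i = (∏_{j≠i}(α_i − α_j))^{−1} mod 11.
  i = 1 (α = 5): (5−3)(5−4)(5−1)(5−2) = 2·1·4·3 = 24 ≡ 2, so v_1 = 2^{−1} = 6 (mod 11).
  i = 2 (α = 3): (3−5)(3−4)(3−1)(3−2) = (−2)·(−1)·2·1 = 4 ≡ 4, so v_2 = 4^{−1} = 3 (mod 11).
  i = 3 (α = 4): (4−5)(4−3)(4−1)(4−2) = (−1)·1·3·2 = −6 ≡ 5, so v_3 = 5^{−1} = 9 (mod 11).
  i = 4 (α = 1): (1−5)(1−3)(1−4)(1−2) = (−4)·(−2)·(−3)·(−1) = 24 ≡ 2, so v_4 = 2^{−1} = 6 (mod 11).
  i = 5 (α = 2): (2−5)(2−3)(2−4)(2−1) = (−3)·(−1)·(−2)·1 = −6 ≡ 5, so v_5 = 5^{−1} = 9 (mod 11).
  v = [6, 3, 9, 6, 9].
Step 2: syndromes of r = [2, 5, 3, 8, 1] (all sums mod 11).
  S_0 = Σ v_i r_i = 6·2 + 3·5 + 9·3 + 6·8 + 9·1 = 111 ≡ 1.
  S_1 = Σ v_i α_i r_i = 6·5·2 + 3·3·5 + 9·4·3 + 6·1·8 + 9·2·1 = 279 ≡ 4.
  α_i^2 mod 11 = [3, 9, 5, 1, 4].
  S_2 = Σ v_i α_i^2 r_i = 6·3·2 + 3·9·5 + 9·5·3 + 6·1·8 + 9·4·1 = 390 ≡ 5.
  S = (1, 4, 5) ≠ 0, so r is not a codeword (an error is present).
Step 3: locate the error. For a single error e at position i, S_ℓ = v_i·e·α_i^ℓ, so α_err = S_1/S_0.
  S_0^{−1} = 1^{−1} = 1 (mod 11), so α_err = 4·1 = 4 ≡ 4 = α_3. Error position i = 3.
  Consistency check: S_2/S_1 = 5·3 = 15 ≡ 4 = α_err ✓ (single-error assumption holds).
Step 4: error magnitude e = S_0/v_3 = S_0·∏_{j≠3}(α_3 − α_j) = 1·5 = 5 ≡ 5 (mod 11).
Step 5: correct position 3: c_3 = r_3 − e = 3 − 5 ≡ 9 (mod 11). Hence c = [2, 5, 9, 8, 1].
  Check: interpolating c through the α_i gives m(x) = 4 + 4·x (degree < 2) with m(α_i) = c_i for every i, so c is indeed a codeword.


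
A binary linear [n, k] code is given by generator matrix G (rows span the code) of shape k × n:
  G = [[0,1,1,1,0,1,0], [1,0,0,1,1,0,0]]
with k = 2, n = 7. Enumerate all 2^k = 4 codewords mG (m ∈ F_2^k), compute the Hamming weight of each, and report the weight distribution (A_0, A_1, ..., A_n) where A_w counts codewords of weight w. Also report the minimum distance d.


Weight distribution: A_0 = 1, A_3 = 1, A_4 = 1, A_5 = 1. Minimum distance d = 3.

Enumerate all 2^2 = 4 messages m ∈ F_2^2.
For each, compute codeword c = mG in F_2^7, then tally its weight.
  m = 00 → c = 0000000, weight = 0.
  m = 10 → c = 0111010, weight = 4.
  m = 01 → c = 1001100, weight = 3.
  m = 11 → c = 1110110, weight = 5.
Tally weights:
  weight 0: 1 codewords.
  weight 3: 1 codewords.
  weight 4: 1 codewords.
  weight 5: 1 codewords.
Minimum distance d = smallest w > 0 with A_w > 0 = 3.
Sanity: Σ A_w = 4 = 2^2 = 4 ✓.


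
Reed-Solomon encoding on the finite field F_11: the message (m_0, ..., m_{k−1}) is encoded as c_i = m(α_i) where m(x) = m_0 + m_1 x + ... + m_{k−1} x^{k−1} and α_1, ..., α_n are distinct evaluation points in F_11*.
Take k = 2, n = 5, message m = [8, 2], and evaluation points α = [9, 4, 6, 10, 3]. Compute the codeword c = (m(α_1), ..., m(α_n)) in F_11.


c = [4, 5, 9, 6, 3]

Message polynomial: m(x) = 8 + 2·x (mod 11).
For each evaluation point α_i, compute m(α_i) mod 11:
  α_1 = 9: Horner steps 2 → 4, so m(9) = 4.
  α_2 = 4: Horner steps 2 → 5, so m(4) = 5.
  α_3 = 6: Horner steps 2 → 9, so m(6) = 9.
  α_4 = 10: Horner steps 2 → 6, so m(10) = 6.
  α_5 = 3: Horner steps 2 → 3, so m(3) = 3.
Codeword c = [4, 5, 9, 6, 3] ∈ F_11^5.


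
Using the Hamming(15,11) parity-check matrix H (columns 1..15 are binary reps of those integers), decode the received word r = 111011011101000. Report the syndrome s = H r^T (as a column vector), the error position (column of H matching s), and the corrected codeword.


s = (0, 1, 0, 0)^T, error position = 4, corrected codeword c = 111111011101000

Compute s = H r^T mod 2 one row at a time:
  s_1 = 1 + 1 + 1 + 0 + 1 + 0 + 0 + 0 = 4 ≡ 0 (mod 2).
  s_2 = 0 + 1 + 1 + 0 + 1 + 0 + 0 + 0 = 3 ≡ 1 (mod 2).
  s_3 = 1 + 1 + 1 + 0 + 1 + 0 + 0 + 0 = 4 ≡ 0 (mod 2).
  s_4 = 1 + 1 + 1 + 0 + 1 + 0 + 0 + 0 = 4 ≡ 0 (mod 2).
s = (0, 1, 0, 0)^T — this equals column 4 of H (binary 0100), so error is at position 4.
Correct: flip bit 4 of r = 111011011101000 to get c = 111111011101000.


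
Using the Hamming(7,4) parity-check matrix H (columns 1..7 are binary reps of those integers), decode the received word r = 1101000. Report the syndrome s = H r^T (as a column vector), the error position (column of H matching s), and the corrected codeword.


s = (1, 1, 1)^T, error position = 7, corrected codeword c = 1101001

Compute s = H r^T mod 2 one row at a time:
  s_1 = 1 + 0 + 0 + 0 = 1 ≡ 1 (mod 2).
  s_2 = 1 + 0 + 0 + 0 = 1 ≡ 1 (mod 2).
  s_3 = 1 + 0 + 0 + 0 = 1 ≡ 1 (mod 2).
s = (1, 1, 1)^T — this equals column 7 of H (binary 111), so error is at position 7.
Correct: flip bit 7 of r = 1101000 to get c = 1101001.


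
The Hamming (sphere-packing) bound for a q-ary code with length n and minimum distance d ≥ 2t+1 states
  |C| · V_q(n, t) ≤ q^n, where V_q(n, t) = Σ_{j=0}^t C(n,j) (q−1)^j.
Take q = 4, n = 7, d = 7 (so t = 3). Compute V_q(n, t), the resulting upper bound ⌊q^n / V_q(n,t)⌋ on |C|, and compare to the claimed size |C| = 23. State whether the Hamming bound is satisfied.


V_q(n, t) = 1156, q^n = 16384, Hamming bound = 14, |C| = 23 > bound (violated).

Step 1: Compute V_q(n, t) = Σ_{j=0}^3 C(n, j) (q−1)^j.
  j = 0: C(7,0)·(3)^0 = 1·1 = 1.
  j = 1: C(7,1)·(3)^1 = 7·3 = 21.
  j = 2: C(7,2)·(3)^2 = 21·9 = 189.
  j = 3: C(7,3)·(3)^3 = 35·27 = 945.
  V_q(n, t) = 1 + 21 + 189 + 945 = 1156.
Step 2: q^n = 4^7 = 16384.
Step 3: Hamming bound ⌊q^n / V_q(n,t)⌋ = ⌊16384/1156⌋ = 14.
Step 4: Compare |C| = 23 to 14: violated.
The claimed |C| lies above the Hamming bound, so no 4-ary code of length 7 with d ≥ 7 can have 23 codewords.


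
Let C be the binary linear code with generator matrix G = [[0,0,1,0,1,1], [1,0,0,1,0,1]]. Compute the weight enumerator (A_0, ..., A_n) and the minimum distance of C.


Weight distribution: A_0 = 1, A_3 = 2, A_4 = 1. Minimum distance d = 3.

Enumerate all 2^2 = 4 messages m ∈ F_2^2.
For each, compute codeword c = mG in F_2^6, then tally its weight.
  m = 00 → c = 000000, weight = 0.
  m = 10 → c = 001011, weight = 3.
  m = 01 → c = 100101, weight = 3.
  m = 11 → c = 101110, weight = 4.
Tally weights:
  weight 0: 1 codewords.
  weight 3: 2 codewords.
  weight 4: 1 codewords.
Minimum distance d = smallest w > 0 with A_w > 0 = 3.
Sanity: Σ A_w = 4 = 2^2 = 4 ✓.


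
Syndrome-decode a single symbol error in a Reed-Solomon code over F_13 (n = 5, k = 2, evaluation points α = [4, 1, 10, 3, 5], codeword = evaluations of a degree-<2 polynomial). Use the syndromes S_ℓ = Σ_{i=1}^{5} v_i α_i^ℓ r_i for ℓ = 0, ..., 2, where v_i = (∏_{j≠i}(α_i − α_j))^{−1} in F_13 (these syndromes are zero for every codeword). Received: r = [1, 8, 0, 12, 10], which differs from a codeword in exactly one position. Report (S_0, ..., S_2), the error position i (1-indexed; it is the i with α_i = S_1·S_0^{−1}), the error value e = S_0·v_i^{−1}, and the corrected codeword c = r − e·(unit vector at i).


S = (6, 4, 7), error at position 5, error magnitude e = 7, c = [1, 8, 0, 12, 3].

Step 1: column multipliers v_i = (∏_{j≠i}(α_i − α_j))^{−1} mod 13.
  i = 1 (α = 4): (4−1)(4−10)(4−3)(4−5) = 3·(−6)·1·(−1) = 18 ≡ 5, so v_1 = 5^{−1} = 8 (mod 13).
  i = 2 (α = 1): (1−4)(1−10)(1−3)(1−5) = (−3)·(−9)·(−2)·(−4) = 216 ≡ 8, so v_2 = 8^{−1} = 5 (mod 13).
  i = 3 (α = 10): (10−4)(10−1)(10−3)(10−5) = 6·9·7·5 = 1890 ≡ 5, so v_3 = 5^{−1} = 8 (mod 13).
  i = 4 (α = 3): (3−4)(3−1)(3−10)(3−5) = (−1)·2·(−7)·(−2) = −28 ≡ 11, so v_4 = 11^{−1} = 6 (mod 13).
  i = 5 (α = 5): (5−4)(5−1)(5−10)(5−3) = 1·4·(−5)·2 = −40 ≡ 12, so v_5 = 12^{−1} = 12 (mod 13).
  v = [8, 5, 8, 6, 12].
Step 2: syndromes of r = [1, 8, 0, 12, 10] (all sums mod 13).
  S_0 = Σ v_i r_i = 8·1 + 5·8 + 8·0 + 6·12 + 12·10 = 240 ≡ 6.
  S_1 = Σ v_i α_i r_i = 8·4·1 + 5·1·8 + 8·10·0 + 6·3·12 + 12·5·10 = 888 ≡ 4.
  α_i^2 mod 13 = [3, 1, 9, 9, 12].
  S_2 = Σ v_i α_i^2 r_i = 8·3·1 + 5·1·8 + 8·9·0 + 6·9·12 + 12·12·10 = 2152 ≡ 7.
  S = (6, 4, 7) ≠ 0, so r is not a codeword (an error is present).
Step 3: locate the error. For a single error e at position i, S_ℓ = v_i·e·α_i^ℓ, so α_err = S_1/S_0.
  S_0^{−1} = 6^{−1} = 11 (mod 13), so α_err = 4·11 = 44 ≡ 5 = α_5. Error position i = 5.
  Consistency check: S_2/S_1 = 7·10 = 70 ≡ 5 = α_err ✓ (single-error assumption holds).
Step 4: error magnitude e = S_0/v_5 = S_0·∏_{j≠5}(α_5 − α_j) = 6·12 = 72 ≡ 7 (mod 13).
Step 5: correct position 5: c_5 = r_5 − e = 10 − 7 ≡ 3 (mod 13). Hence c = [1, 8, 0, 12, 3].
  Check: interpolating c through the α_i gives m(x) = 6 + 2·x (degree < 2) with m(α_i) = c_i for every i, so c is indeed a codeword.


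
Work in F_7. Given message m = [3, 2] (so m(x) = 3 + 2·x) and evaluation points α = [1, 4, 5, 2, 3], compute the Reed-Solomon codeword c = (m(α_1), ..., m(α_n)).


c = [5, 4, 6, 0, 2]

Message polynomial: m(x) = 3 + 2·x (mod 7).
For each evaluation point α_i, compute m(α_i) mod 7:
  α_1 = 1: Horner steps 2 → 5, so m(1) = 5.
  α_2 = 4: Horner steps 2 → 4, so m(4) = 4.
  α_3 = 5: Horner steps 2 → 6, so m(5) = 6.
  α_4 = 2: Horner steps 2 → 0, so m(2) = 0.
  α_5 = 3: Horner steps 2 → 2, so m(3) = 2.
Codeword c = [5, 4, 6, 0, 2] ∈ F_7^5.


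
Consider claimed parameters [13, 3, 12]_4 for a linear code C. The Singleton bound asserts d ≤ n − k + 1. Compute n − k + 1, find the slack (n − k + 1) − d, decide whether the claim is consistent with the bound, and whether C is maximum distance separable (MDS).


Singleton RHS = n − k + 1 = 11, slack = -1, bound violated (no such code; not MDS).

Singleton bound: d ≤ n − k + 1.
Here n = 13, k = 3, so n − k + 1 = 11.
Given d = 12, check d ≤ 11: NO.
Slack = (n − k + 1) − d = -1.
The slack is negative: d = 12 exceeds n − k + 1 = 11 by 1, so the Singleton bound is violated and no linear [13, 3, 12]_4 code can exist. In particular it is not MDS (MDS requires d = n − k + 1 exactly).
Description: the claimed parameters are [13, 3, 12]_4; such a code would be impossible (violates the Singleton bound).


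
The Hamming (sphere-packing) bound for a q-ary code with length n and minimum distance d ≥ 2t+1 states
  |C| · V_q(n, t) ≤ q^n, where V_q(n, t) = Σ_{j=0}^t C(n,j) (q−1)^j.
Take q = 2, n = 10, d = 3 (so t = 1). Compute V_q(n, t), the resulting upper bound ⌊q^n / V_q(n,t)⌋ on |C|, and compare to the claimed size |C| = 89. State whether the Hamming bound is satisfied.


V_q(n, t) = 11, q^n = 1024, Hamming bound = 93, |C| = 89 ≤ bound (satisfied).

Step 1: Compute V_q(n, t) = Σ_{j=0}^1 C(n, j) (q−1)^j.
  j = 0: C(10,0)·(1)^0 = 1·1 = 1.
  j = 1: C(10,1)·(1)^1 = 10·1 = 10.
  V_q(n, t) = 1 + 10 = 11.
Step 2: q^n = 2^10 = 1024.
Step 3: Hamming bound ⌊q^n / V_q(n,t)⌋ = ⌊1024/11⌋ = 93.
Step 4: Compare |C| = 89 to 93: satisfied.
The claimed |C| lies below the Hamming bound.


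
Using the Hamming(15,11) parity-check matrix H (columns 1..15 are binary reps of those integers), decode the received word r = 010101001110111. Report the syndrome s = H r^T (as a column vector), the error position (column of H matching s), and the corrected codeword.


s = (0, 1, 0, 0)^T, error position = 4, corrected codeword c = 010001001110111

Compute s = H r^T mod 2 one row at a time:
  s_1 = 0 + 1 + 1 + 1 + 0 + 1 + 1 + 1 = 6 ≡ 0 (mod 2).
  s_2 = 1 + 0 + 1 + 0 + 0 + 1 + 1 + 1 = 5 ≡ 1 (mod 2).
  s_3 = 1 + 0 + 1 + 0 + 1 + 1 + 1 + 1 = 6 ≡ 0 (mod 2).
  s_4 = 0 + 0 + 0 + 0 + 1 + 1 + 1 + 1 = 4 ≡ 0 (mod 2).
s = (0, 1, 0, 0)^T — this equals column 4 of H (binary 0100), so error is at position 4.
Correct: flip bit 4 of r = 010101001110111 to get c = 010001001110111.


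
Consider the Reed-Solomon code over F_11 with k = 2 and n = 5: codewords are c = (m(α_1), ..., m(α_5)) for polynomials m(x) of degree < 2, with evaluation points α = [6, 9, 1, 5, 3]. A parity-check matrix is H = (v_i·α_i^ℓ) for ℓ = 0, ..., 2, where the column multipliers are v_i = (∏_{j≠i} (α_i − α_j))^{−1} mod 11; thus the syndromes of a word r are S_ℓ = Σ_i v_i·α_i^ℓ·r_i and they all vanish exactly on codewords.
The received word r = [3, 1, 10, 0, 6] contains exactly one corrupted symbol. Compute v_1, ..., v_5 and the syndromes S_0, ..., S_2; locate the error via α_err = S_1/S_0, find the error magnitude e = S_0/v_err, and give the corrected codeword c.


S = (9, 5, 4), error at position 5, error magnitude e = 1, c = [3, 1, 10, 0, 5].

Step 1: column multipliers v_i = (∏_{j≠i}(α_i − α_j))^{−1} mod 11.
  i = 1 (α = 6): (6−9)(6−1)(6−5)(6−3) = (−3)·5·1·3 = −45 ≡ 10, so v_1 = 10^{−1} = 10 (mod 11).
  i = 2 (α = 9): (9−6)(9−1)(9−5)(9−3) = 3·8·4·6 = 576 ≡ 4, so v_2 = 4^{−1} = 3 (mod 11).
  i = 3 (α = 1): (1−6)(1−9)(1−5)(1−3) = (−5)·(−8)·(−4)·(−2) = 320 ≡ 1, so v_3 = 1^{−1} = 1 (mod 11).
  i = 4 (α = 5): (5−6)(5−9)(5−1)(5−3) = (−1)·(−4)·4·2 = 32 ≡ 10, so v_4 = 10^{−1} = 10 (mod 11).
  i = 5 (α = 3): (3−6)(3−9)(3−1)(3−5) = (−3)·(−6)·2·(−2) = −72 ≡ 5, so v_5 = 5^{−1} = 9 (mod 11).
  v = [10, 3, 1, 10, 9].
Step 2: syndromes of r = [3, 1, 10, 0, 6] (all sums mod 11).
  S_0 = Σ v_i r_i = 10·3 + 3·1 + 1·10 + 10·0 + 9·6 = 97 ≡ 9.
  S_1 = Σ v_i α_i r_i = 10·6·3 + 3·9·1 + 1·1·10 + 10·5·0 + 9·3·6 = 379 ≡ 5.
  α_i^2 mod 11 = [3, 4, 1, 3, 9].
  S_2 = Σ v_i α_i^2 r_i = 10·3·3 + 3·4·1 + 1·1·10 + 10·3·0 + 9·9·6 = 598 ≡ 4.
  S = (9, 5, 4) ≠ 0, so r is not a codeword (an error is present).
Step 3: locate the error. For a single error e at position i, S_ℓ = v_i·e·α_i^ℓ, so α_err = S_1/S_0.
  S_0^{−1} = 9^{−1} = 5 (mod 11), so α_err = 5·5 = 25 ≡ 3 = α_5. Error position i = 5.
  Consistency check: S_2/S_1 = 4·9 = 36 ≡ 3 = α_err ✓ (single-error assumption holds).
Step 4: error magnitude e = S_0/v_5 = S_0·∏_{j≠5}(α_5 − α_j) = 9·5 = 45 ≡ 1 (mod 11).
Step 5: correct position 5: c_5 = r_5 − e = 6 − 1 ≡ 5 (mod 11). Hence c = [3, 1, 10, 0, 5].
  Check: interpolating c through the α_i gives m(x) = 7 + 3·x (degree < 2) with m(α_i) = c_i for every i, so c is indeed a codeword.


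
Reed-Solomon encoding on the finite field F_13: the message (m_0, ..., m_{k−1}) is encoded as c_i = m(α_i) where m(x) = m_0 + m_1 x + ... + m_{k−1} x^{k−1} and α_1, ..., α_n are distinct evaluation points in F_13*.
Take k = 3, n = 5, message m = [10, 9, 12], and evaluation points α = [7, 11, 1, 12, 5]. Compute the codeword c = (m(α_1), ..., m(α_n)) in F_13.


c = [11, 1, 5, 0, 4]

Message polynomial: m(x) = 10 + 9·x + 12·x^2 (mod 13).
For each evaluation point α_i, compute m(α_i) mod 13:
  α_1 = 7: Horner steps 12 → 2 → 11, so m(7) = 11.
  α_2 = 11: Horner steps 12 → 11 → 1, so m(11) = 1.
  α_3 = 1: Horner steps 12 → 8 → 5, so m(1) = 5.
  α_4 = 12: Horner steps 12 → 10 → 0, so m(12) = 0.
  α_5 = 5: Horner steps 12 → 4 → 4, so m(5) = 4.
Codeword c = [11, 1, 5, 0, 4] ∈ F_13^5.


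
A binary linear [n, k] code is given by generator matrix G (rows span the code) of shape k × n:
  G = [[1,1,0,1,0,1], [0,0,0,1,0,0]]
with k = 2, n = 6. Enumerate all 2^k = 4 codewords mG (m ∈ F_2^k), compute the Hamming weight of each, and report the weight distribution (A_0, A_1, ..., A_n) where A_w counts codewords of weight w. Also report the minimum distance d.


Weight distribution: A_0 = 1, A_1 = 1, A_3 = 1, A_4 = 1. Minimum distance d = 1.

Enumerate all 2^2 = 4 messages m ∈ F_2^2.
For each, compute codeword c = mG in F_2^6, then tally its weight.
  m = 00 → c = 000000, weight = 0.
  m = 10 → c = 110101, weight = 4.
  m = 01 → c = 000100, weight = 1.
  m = 11 → c = 110001, weight = 3.
Tally weights:
  weight 0: 1 codewords.
  weight 1: 1 codewords.
  weight 3: 1 codewords.
  weight 4: 1 codewords.
Minimum distance d = smallest w > 0 with A_w > 0 = 1.
Sanity: Σ A_w = 4 = 2^2 = 4 ✓.


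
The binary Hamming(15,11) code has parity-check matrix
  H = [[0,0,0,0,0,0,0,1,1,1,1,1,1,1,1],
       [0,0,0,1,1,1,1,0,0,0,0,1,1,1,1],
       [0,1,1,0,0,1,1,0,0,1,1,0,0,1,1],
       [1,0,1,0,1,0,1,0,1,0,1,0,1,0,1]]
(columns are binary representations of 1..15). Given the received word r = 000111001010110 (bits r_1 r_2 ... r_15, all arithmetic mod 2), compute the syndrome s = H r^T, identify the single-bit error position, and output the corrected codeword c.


s = (0, 1, 1, 0)^T, error position = 6, corrected codeword c = 000110001010110

Compute s = H r^T mod 2 one row at a time:
  s_1 = 0 + 1 + 0 + 1 + 0 + 1 + 1 + 0 = 4 ≡ 0 (mod 2).
  s_2 = 1 + 1 + 1 + 0 + 0 + 1 + 1 + 0 = 5 ≡ 1 (mod 2).
  s_3 = 0 + 0 + 1 + 0 + 0 + 1 + 1 + 0 = 3 ≡ 1 (mod 2).
  s_4 = 0 + 0 + 1 + 0 + 1 + 1 + 1 + 0 = 4 ≡ 0 (mod 2).
s = (0, 1, 1, 0)^T — this equals column 6 of H (binary 0110), so error is at position 6.
Correct: flip bit 6 of r = 000111001010110 to get c = 000110001010110.


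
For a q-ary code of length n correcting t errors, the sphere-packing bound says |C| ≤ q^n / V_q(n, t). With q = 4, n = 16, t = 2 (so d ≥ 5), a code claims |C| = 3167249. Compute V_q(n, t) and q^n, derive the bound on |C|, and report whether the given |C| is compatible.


V_q(n, t) = 1129, q^n = 4294967296, Hamming bound = 3804222, |C| = 3167249 ≤ bound (satisfied).

Step 1: Compute V_q(n, t) = Σ_{j=0}^2 C(n, j) (q−1)^j.
  j = 0: C(16,0)·(3)^0 = 1·1 = 1.
  j = 1: C(16,1)·(3)^1 = 16·3 = 48.
  j = 2: C(16,2)·(3)^2 = 120·9 = 1080.
  V_q(n, t) = 1 + 48 + 1080 = 1129.
Step 2: q^n = 4^16 = 4294967296.
Step 3: Hamming bound ⌊q^n / V_q(n,t)⌋ = ⌊4294967296/1129⌋ = 3804222.
Step 4: Compare |C| = 3167249 to 3804222: satisfied.
The claimed |C| lies below the Hamming bound.


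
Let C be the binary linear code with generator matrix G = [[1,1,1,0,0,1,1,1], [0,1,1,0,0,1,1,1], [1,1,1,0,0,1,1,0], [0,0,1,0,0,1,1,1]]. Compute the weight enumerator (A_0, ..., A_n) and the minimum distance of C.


Weight distribution: A_0 = 1, A_1 = 3, A_2 = 3, A_3 = 2, A_4 = 3, A_5 = 3, A_6 = 1. Minimum distance d = 1.

Enumerate all 2^4 = 16 messages m ∈ F_2^4.
For each, compute codeword c = mG in F_2^8, then tally its weight.
  m = 0000 → c = 00000000, weight = 0.
  m = 1000 → c = 11100111, weight = 6.
  m = 0100 → c = 01100111, weight = 5.
  m = 1100 → c = 10000000, weight = 1.
  m = 0010 → c = 11100110, weight = 5.
  m = 1010 → c = 00000001, weight = 1.
  m = 0110 → c = 10000001, weight = 2.
  m = 1110 → c = 01100110, weight = 4.
  m = 0001 → c = 00100111, weight = 4.
  m = 1001 → c = 11000000, weight = 2.
  m = 0101 → c = 01000000, weight = 1.
  m = 1101 → c = 10100111, weight = 5.
  m = 0011 → c = 11000001, weight = 3.
  m = 1011 → c = 00100110, weight = 3.
  m = 0111 → c = 10100110, weight = 4.
  m = 1111 → c = 01000001, weight = 2.
Tally weights:
  weight 0: 1 codewords.
  weight 1: 3 codewords.
  weight 2: 3 codewords.
  weight 3: 2 codewords.
  weight 4: 3 codewords.
  weight 5: 3 codewords.
  weight 6: 1 codewords.
Minimum distance d = smallest w > 0 with A_w > 0 = 1.
Sanity: Σ A_w = 16 = 2^4 = 16 ✓.


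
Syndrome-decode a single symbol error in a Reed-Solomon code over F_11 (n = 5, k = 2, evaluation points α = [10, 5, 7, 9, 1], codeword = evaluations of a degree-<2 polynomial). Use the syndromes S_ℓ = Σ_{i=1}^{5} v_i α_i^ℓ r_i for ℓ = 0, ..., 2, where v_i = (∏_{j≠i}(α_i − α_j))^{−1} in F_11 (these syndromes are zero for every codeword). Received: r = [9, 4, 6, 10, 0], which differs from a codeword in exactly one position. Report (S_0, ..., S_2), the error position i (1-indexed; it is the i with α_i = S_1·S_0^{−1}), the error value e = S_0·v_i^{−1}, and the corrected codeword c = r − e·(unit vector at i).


S = (1, 9, 4), error at position 4, error magnitude e = 2, c = [9, 4, 6, 8, 0].

Step 1: column multipliers v_i = (∏_{j≠i}(α_i − α_j))^{−1} mod 11.
  i = 1 (α = 10): (10−5)(10−7)(10−9)(10−1) = 5·3·1·9 = 135 ≡ 3, so v_1 = 3^{−1} = 4 (mod 11).
  i = 2 (α = 5): (5−10)(5−7)(5−9)(5−1) = (−5)·(−2)·(−4)·4 = −160 ≡ 5, so v_2 = 5^{−1} = 9 (mod 11).
  i = 3 (α = 7): (7−10)(7−5)(7−9)(7−1) = (−3)·2·(−2)·6 = 72 ≡ 6, so v_3 = 6^{−1} = 2 (mod 11).
  i = 4 (α = 9): (9−10)(9−5)(9−7)(9−1) = (−1)·4·2·8 = −64 ≡ 2, so v_4 = 2^{−1} = 6 (mod 11).
  i = 5 (α = 1): (1−10)(1−5)(1−7)(1−9) = (−9)·(−4)·(−6)·(−8) = 1728 ≡ 1, so v_5 = 1^{−1} = 1 (mod 11).
  v = [4, 9, 2, 6, 1].
Step 2: syndromes of r = [9, 4, 6, 10, 0] (all sums mod 11).
  S_0 = Σ v_i r_i = 4·9 + 9·4 + 2·6 + 6·10 + 1·0 = 144 ≡ 1.
  S_1 = Σ v_i α_i r_i = 4·10·9 + 9·5·4 + 2·7·6 + 6·9·10 + 1·1·0 = 1164 ≡ 9.
  α_i^2 mod 11 = [1, 3, 5, 4, 1].
  S_2 = Σ v_i α_i^2 r_i = 4·1·9 + 9·3·4 + 2·5·6 + 6·4·10 + 1·1·0 = 444 ≡ 4.
  S = (1, 9, 4) ≠ 0, so r is not a codeword (an error is present).
Step 3: locate the error. For a single error e at position i, S_ℓ = v_i·e·α_i^ℓ, so α_err = S_1/S_0.
  S_0^{−1} = 1^{−1} = 1 (mod 11), so α_err = 9·1 = 9 ≡ 9 = α_4. Error position i = 4.
  Consistency check: S_2/S_1 = 4·5 = 20 ≡ 9 = α_err ✓ (single-error assumption holds).
Step 4: error magnitude e = S_0/v_4 = S_0·∏_{j≠4}(α_4 − α_j) = 1·2 = 2 ≡ 2 (mod 11).
Step 5: correct position 4: c_4 = r_4 − e = 10 − 2 ≡ 8 (mod 11). Hence c = [9, 4, 6, 8, 0].
  Check: interpolating c through the α_i gives m(x) = 10 + 1·x (degree < 2) with m(α_i) = c_i for every i, so c is indeed a codeword.


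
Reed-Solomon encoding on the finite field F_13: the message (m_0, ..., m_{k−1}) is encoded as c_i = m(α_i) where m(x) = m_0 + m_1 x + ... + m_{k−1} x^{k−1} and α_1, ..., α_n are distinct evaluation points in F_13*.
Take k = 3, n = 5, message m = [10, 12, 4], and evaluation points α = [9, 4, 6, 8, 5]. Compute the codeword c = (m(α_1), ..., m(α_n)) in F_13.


c = [0, 5, 5, 11, 1]

Message polynomial: m(x) = 10 + 12·x + 4·x^2 (mod 13).
For each evaluation point α_i, compute m(α_i) mod 13:
  α_1 = 9: Horner steps 4 → 9 → 0, so m(9) = 0.
  α_2 = 4: Horner steps 4 → 2 → 5, so m(4) = 5.
  α_3 = 6: Horner steps 4 → 10 → 5, so m(6) = 5.
  α_4 = 8: Horner steps 4 → 5 → 11, so m(8) = 11.
  α_5 = 5: Horner steps 4 → 6 → 1, so m(5) = 1.
Codeword c = [0, 5, 5, 11, 1] ∈ F_13^5.


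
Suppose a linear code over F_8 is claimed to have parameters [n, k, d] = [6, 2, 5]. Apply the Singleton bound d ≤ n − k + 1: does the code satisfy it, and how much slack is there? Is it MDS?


Singleton RHS = n − k + 1 = 5, slack = 0, bound satisfied, MDS.

Singleton bound: d ≤ n − k + 1.
Here n = 6, k = 2, so n − k + 1 = 5.
Given d = 5, check d ≤ 5: YES.
Slack = (n − k + 1) − d = 0.
The code is MDS (slack = 0).
Description: the claimed parameters are [6, 2, 5]_8; such a code would be MDS (meets Singleton bound).


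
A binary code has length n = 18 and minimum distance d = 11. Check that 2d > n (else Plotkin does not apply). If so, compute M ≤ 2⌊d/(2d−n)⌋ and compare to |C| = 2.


Plotkin bound M ≤ 4; given |C| = 2 ≤ bound (satisfied).

Check applicability: 2d = 22, n = 18.
2d − n = 4 > 0, so Plotkin applies.
Compute d/(2d−n) = 11/4 ≈ 2.7500.
⌊d/(2d−n)⌋ = 2.
Plotkin bound: M ≤ 2·2 = 4.
Given |C| = 2, check: satisfied.
This |C| is below the Plotkin bound.


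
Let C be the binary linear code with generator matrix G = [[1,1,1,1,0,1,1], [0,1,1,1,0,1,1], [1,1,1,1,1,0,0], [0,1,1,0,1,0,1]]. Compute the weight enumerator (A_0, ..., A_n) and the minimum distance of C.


Weight distribution: A_0 = 1, A_1 = 1, A_2 = 1, A_3 = 4, A_4 = 5, A_5 = 3, A_6 = 1. Minimum distance d = 1.

Enumerate all 2^4 = 16 messages m ∈ F_2^4.
For each, compute codeword c = mG in F_2^7, then tally its weight.
  m = 0000 → c = 0000000, weight = 0.
  m = 1000 → c = 1111011, weight = 6.
  m = 0100 → c = 0111011, weight = 5.
  m = 1100 → c = 1000000, weight = 1.
  m = 0010 → c = 1111100, weight = 5.
  m = 1010 → c = 0000111, weight = 3.
  m = 0110 → c = 1000111, weight = 4.
  m = 1110 → c = 0111100, weight = 4.
  m = 0001 → c = 0110101, weight = 4.
  m = 1001 → c = 1001110, weight = 4.
  m = 0101 → c = 0001110, weight = 3.
  m = 1101 → c = 1110101, weight = 5.
  m = 0011 → c = 1001001, weight = 3.
  m = 1011 → c = 0110010, weight = 3.
  m = 0111 → c = 1110010, weight = 4.
  m = 1111 → c = 0001001, weight = 2.
Tally weights:
  weight 0: 1 codewords.
  weight 1: 1 codewords.
  weight 2: 1 codewords.
  weight 3: 4 codewords.
  weight 4: 5 codewords.
  weight 5: 3 codewords.
  weight 6: 1 codewords.
Minimum distance d = smallest w > 0 with A_w > 0 = 1.
Sanity: Σ A_w = 16 = 2^4 = 16 ✓.


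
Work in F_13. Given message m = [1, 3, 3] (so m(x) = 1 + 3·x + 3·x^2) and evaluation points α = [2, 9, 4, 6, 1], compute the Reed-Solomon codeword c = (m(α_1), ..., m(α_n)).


c = [6, 11, 9, 10, 7]

Message polynomial: m(x) = 1 + 3·x + 3·x^2 (mod 13).
For each evaluation point α_i, compute m(α_i) mod 13:
  α_1 = 2: Horner steps 3 → 9 → 6, so m(2) = 6.
  α_2 = 9: Horner steps 3 → 4 → 11, so m(9) = 11.
  α_3 = 4: Horner steps 3 → 2 → 9, so m(4) = 9.
  α_4 = 6: Horner steps 3 → 8 → 10, so m(6) = 10.
  α_5 = 1: Horner steps 3 → 6 → 7, so m(1) = 7.
Codeword c = [6, 11, 9, 10, 7] ∈ F_13^5.


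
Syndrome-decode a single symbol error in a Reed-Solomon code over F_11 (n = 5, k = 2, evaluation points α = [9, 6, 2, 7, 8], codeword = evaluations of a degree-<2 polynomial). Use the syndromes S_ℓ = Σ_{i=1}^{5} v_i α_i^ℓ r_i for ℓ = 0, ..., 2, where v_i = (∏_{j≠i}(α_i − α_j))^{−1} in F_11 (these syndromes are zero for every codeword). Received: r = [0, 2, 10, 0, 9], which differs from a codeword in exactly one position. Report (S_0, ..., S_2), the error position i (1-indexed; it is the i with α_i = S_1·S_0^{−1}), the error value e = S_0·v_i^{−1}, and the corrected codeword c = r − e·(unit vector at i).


S = (9, 4, 3), error at position 1, error magnitude e = 4, c = [7, 2, 10, 0, 9].

Step 1: column multipliers v_i = (∏_{j≠i}(α_i − α_j))^{−1} mod 11.
  i = 1 (α = 9): (9−6)(9−2)(9−7)(9−8) = 3·7·2·1 = 42 ≡ 9, so v_1 = 9^{−1} = 5 (mod 11).
  i = 2 (α = 6): (6−9)(6−2)(6−7)(6−8) = (−3)·4·(−1)·(−2) = −24 ≡ 9, so v_2 = 9^{−1} = 5 (mod 11).
  i = 3 (α = 2): (2−9)(2−6)(2−7)(2−8) = (−7)·(−4)·(−5)·(−6) = 840 ≡ 4, so v_3 = 4^{−1} = 3 (mod 11).
  i = 4 (α = 7): (7−9)(7−6)(7−2)(7−8) = (−2)·1·5·(−1) = 10 ≡ 10, so v_4 = 10^{−1} = 10 (mod 11).
  i = 5 (α = 8): (8−9)(8−6)(8−2)(8−7) = (−1)·2·6·1 = −12 ≡ 10, so v_5 = 10^{−1} = 10 (mod 11).
  v = [5, 5, 3, 10, 10].
Step 2: syndromes of r = [0, 2, 10, 0, 9] (all sums mod 11).
  S_0 = Σ v_i r_i = 5·0 + 5·2 + 3·10 + 10·0 + 10·9 = 130 ≡ 9.
  S_1 = Σ v_i α_i r_i = 5·9·0 + 5·6·2 + 3·2·10 + 10·7·0 + 10·8·9 = 840 ≡ 4.
  α_i^2 mod 11 = [4, 3, 4, 5, 9].
  S_2 = Σ v_i α_i^2 r_i = 5·4·0 + 5·3·2 + 3·4·10 + 10·5·0 + 10·9·9 = 960 ≡ 3.
  S = (9, 4, 3) ≠ 0, so r is not a codeword (an error is present).
Step 3: locate the error. For a single error e at position i, S_ℓ = v_i·e·α_i^ℓ, so α_err = S_1/S_0.
  S_0^{−1} = 9^{−1} = 5 (mod 11), so α_err = 4·5 = 20 ≡ 9 = α_1. Error position i = 1.
  Consistency check: S_2/S_1 = 3·3 = 9 ≡ 9 = α_err ✓ (single-error assumption holds).
Step 4: error magnitude e = S_0/v_1 = S_0·∏_{j≠1}(α_1 − α_j) = 9·9 = 81 ≡ 4 (mod 11).
Step 5: correct position 1: c_1 = r_1 − e = 0 − 4 ≡ 7 (mod 11). Hence c = [7, 2, 10, 0, 9].
  Check: interpolating c through the α_i gives m(x) = 3 + 9·x (degree < 2) with m(α_i) = c_i for every i, so c is indeed a codeword.


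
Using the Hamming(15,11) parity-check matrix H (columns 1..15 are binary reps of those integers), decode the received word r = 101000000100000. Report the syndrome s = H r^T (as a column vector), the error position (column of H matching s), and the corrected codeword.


s = (1, 0, 0, 0)^T, error position = 8, corrected codeword c = 101000010100000

Compute s = H r^T mod 2 one row at a time:
  s_1 = 0 + 0 + 1 + 0 + 0 + 0 + 0 + 0 = 1 ≡ 1 (mod 2).
  s_2 = 0 + 0 + 0 + 0 + 0 + 0 + 0 + 0 = 0 ≡ 0 (mod 2).
  s_3 = 0 + 1 + 0 + 0 + 1 + 0 + 0 + 0 = 2 ≡ 0 (mod 2).
  s_4 = 1 + 1 + 0 + 0 + 0 + 0 + 0 + 0 = 2 ≡ 0 (mod 2).
s = (1, 0, 0, 0)^T — this equals column 8 of H (binary 1000), so error is at position 8.
Correct: flip bit 8 of r = 101000000100000 to get c = 101000010100000.


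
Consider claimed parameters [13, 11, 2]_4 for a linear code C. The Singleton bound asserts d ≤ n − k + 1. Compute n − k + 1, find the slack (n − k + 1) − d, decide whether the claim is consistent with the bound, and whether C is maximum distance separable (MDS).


Singleton RHS = n − k + 1 = 3, slack = 1, bound satisfied, not MDS.

Singleton bound: d ≤ n − k + 1.
Here n = 13, k = 11, so n − k + 1 = 3.
Given d = 2, check d ≤ 3: YES.
Slack = (n − k + 1) − d = 1.
The code is NOT MDS (slack = 1 > 0).
Description: the claimed parameters are [13, 11, 2]_4; such a code would be non-MDS.


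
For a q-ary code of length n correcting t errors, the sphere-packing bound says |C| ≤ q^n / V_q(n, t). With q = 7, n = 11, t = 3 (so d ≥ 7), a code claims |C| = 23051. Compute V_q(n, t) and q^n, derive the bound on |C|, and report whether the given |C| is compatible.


V_q(n, t) = 37687, q^n = 1977326743, Hamming bound = 52467, |C| = 23051 ≤ bound (satisfied).

Step 1: Compute V_q(n, t) = Σ_{j=0}^3 C(n, j) (q−1)^j.
  j = 0: C(11,0)·(6)^0 = 1·1 = 1.
  j = 1: C(11,1)·(6)^1 = 11·6 = 66.
  j = 2: C(11,2)·(6)^2 = 55·36 = 1980.
  j = 3: C(11,3)·(6)^3 = 165·216 = 35640.
  V_q(n, t) = 1 + 66 + 1980 + 35640 = 37687.
Step 2: q^n = 7^11 = 1977326743.
Step 3: Hamming bound ⌊q^n / V_q(n,t)⌋ = ⌊1977326743/37687⌋ = 52467.
Step 4: Compare |C| = 23051 to 52467: satisfied.
The claimed |C| lies below the Hamming bound.


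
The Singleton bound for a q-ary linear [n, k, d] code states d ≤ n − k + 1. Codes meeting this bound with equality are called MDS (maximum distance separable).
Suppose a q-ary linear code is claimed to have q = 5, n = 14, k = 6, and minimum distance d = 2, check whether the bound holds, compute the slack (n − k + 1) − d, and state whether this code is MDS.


Singleton RHS = n − k + 1 = 9, slack = 7, bound satisfied, not MDS.

Singleton bound: d ≤ n − k + 1.
Here n = 14, k = 6, so n − k + 1 = 9.
Given d = 2, check d ≤ 9: YES.
Slack = (n − k + 1) − d = 7.
The code is NOT MDS (slack = 7 > 0).
Description: the claimed parameters are [14, 6, 2]_5; such a code would be non-MDS.


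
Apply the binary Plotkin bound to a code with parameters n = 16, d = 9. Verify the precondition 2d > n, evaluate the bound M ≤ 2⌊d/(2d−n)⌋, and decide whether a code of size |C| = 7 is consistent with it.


Plotkin bound M ≤ 8; given |C| = 7 ≤ bound (satisfied).

Check applicability: 2d = 18, n = 16.
2d − n = 2 > 0, so Plotkin applies.
Compute d/(2d−n) = 9/2 ≈ 4.5000.
⌊d/(2d−n)⌋ = 4.
Plotkin bound: M ≤ 2·4 = 8.
Given |C| = 7, check: satisfied.
This |C| is below the Plotkin bound.


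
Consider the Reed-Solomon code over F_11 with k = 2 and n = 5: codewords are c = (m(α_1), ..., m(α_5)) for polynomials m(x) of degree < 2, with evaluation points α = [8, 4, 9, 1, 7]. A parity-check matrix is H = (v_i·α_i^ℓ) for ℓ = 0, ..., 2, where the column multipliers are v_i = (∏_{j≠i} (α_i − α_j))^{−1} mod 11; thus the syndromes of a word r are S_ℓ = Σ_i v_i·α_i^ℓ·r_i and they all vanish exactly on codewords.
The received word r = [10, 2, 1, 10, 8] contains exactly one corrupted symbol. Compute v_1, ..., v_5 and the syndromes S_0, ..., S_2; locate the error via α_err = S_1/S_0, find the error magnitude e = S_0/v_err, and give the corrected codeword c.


S = (2, 2, 2), error at position 4, error magnitude e = 3, c = [10, 2, 1, 7, 8].

Step 1: column multipliers v_i = (∏_{j≠i}(α_i − α_j))^{−1} mod 11.
  i = 1 (α = 8): (8−4)(8−9)(8−1)(8−7) = 4·(−1)·7·1 = −28 ≡ 5, so v_1 = 5^{−1} = 9 (mod 11).
  i = 2 (α = 4): (4−8)(4−9)(4−1)(4−7) = (−4)·(−5)·3·(−3) = −180 ≡ 7, so v_2 = 7^{−1} = 8 (mod 11).
  i = 3 (α = 9): (9−8)(9−4)(9−1)(9−7) = 1·5·8·2 = 80 ≡ 3, so v_3 = 3^{−1} = 4 (mod 11).
  i = 4 (α = 1): (1−8)(1−4)(1−9)(1−7) = (−7)·(−3)·(−8)·(−6) = 1008 ≡ 7, so v_4 = 7^{−1} = 8 (mod 11).
  i = 5 (α = 7): (7−8)(7−4)(7−9)(7−1) = (−1)·3·(−2)·6 = 36 ≡ 3, so v_5 = 3^{−1} = 4 (mod 11).
  v = [9, 8, 4, 8, 4].
Step 2: syndromes of r = [10, 2, 1, 10, 8] (all sums mod 11).
  S_0 = Σ v_i r_i = 9·10 + 8·2 + 4·1 + 8·10 + 4·8 = 222 ≡ 2.
  S_1 = Σ v_i α_i r_i = 9·8·10 + 8·4·2 + 4·9·1 + 8·1·10 + 4·7·8 = 1124 ≡ 2.
  α_i^2 mod 11 = [9, 5, 4, 1, 5].
  S_2 = Σ v_i α_i^2 r_i = 9·9·10 + 8·5·2 + 4·4·1 + 8·1·10 + 4·5·8 = 1146 ≡ 2.
  S = (2, 2, 2) ≠ 0, so r is not a codeword (an error is present).
Step 3: locate the error. For a single error e at position i, S_ℓ = v_i·e·α_i^ℓ, so α_err = S_1/S_0.
  S_0^{−1} = 2^{−1} = 6 (mod 11), so α_err = 2·6 = 12 ≡ 1 = α_4. Error position i = 4.
  Consistency check: S_2/S_1 = 2·6 = 12 ≡ 1 = α_err ✓ (single-error assumption holds).
Step 4: error magnitude e = S_0/v_4 = S_0·∏_{j≠4}(α_4 − α_j) = 2·7 = 14 ≡ 3 (mod 11).
Step 5: correct position 4: c_4 = r_4 − e = 10 − 3 ≡ 7 (mod 11). Hence c = [10, 2, 1, 7, 8].
  Check: interpolating c through the α_i gives m(x) = 5 + 2·x (degree < 2) with m(α_i) = c_i for every i, so c is indeed a codeword.


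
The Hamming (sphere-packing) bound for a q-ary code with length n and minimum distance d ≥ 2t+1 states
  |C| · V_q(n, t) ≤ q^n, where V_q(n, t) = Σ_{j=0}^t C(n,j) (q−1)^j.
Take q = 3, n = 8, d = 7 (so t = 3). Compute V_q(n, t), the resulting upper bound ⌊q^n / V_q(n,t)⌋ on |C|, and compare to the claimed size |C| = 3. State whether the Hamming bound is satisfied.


V_q(n, t) = 577, q^n = 6561, Hamming bound = 11, |C| = 3 ≤ bound (satisfied).

Step 1: Compute V_q(n, t) = Σ_{j=0}^3 C(n, j) (q−1)^j.
  j = 0: C(8,0)·(2)^0 = 1·1 = 1.
  j = 1: C(8,1)·(2)^1 = 8·2 = 16.
  j = 2: C(8,2)·(2)^2 = 28·4 = 112.
  j = 3: C(8,3)·(2)^3 = 56·8 = 448.
  V_q(n, t) = 1 + 16 + 112 + 448 = 577.
Step 2: q^n = 3^8 = 6561.
Step 3: Hamming bound ⌊q^n / V_q(n,t)⌋ = ⌊6561/577⌋ = 11.
Step 4: Compare |C| = 3 to 11: satisfied.
The claimed |C| lies below the Hamming bound.
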